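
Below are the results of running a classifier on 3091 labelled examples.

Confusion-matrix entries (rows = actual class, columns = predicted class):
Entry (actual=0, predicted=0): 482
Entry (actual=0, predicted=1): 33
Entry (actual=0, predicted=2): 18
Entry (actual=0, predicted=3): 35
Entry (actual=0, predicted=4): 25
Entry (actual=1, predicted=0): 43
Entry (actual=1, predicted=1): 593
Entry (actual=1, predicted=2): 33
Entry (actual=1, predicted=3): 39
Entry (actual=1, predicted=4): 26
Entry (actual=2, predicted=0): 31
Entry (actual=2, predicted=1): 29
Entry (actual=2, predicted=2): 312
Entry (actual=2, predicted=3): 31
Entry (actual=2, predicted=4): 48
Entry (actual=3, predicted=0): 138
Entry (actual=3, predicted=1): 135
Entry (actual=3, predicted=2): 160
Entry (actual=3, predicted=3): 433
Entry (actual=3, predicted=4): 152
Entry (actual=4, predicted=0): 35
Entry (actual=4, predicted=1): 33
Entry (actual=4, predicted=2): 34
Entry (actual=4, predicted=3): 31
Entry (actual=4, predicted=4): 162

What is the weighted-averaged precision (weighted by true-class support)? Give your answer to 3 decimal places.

Per-class precision (TP/(TP+FP)):
  0: TP=482, FP=43+31+138+35=247 → 482/729 = 0.6612
  1: TP=593, FP=33+29+135+33=230 → 593/823 = 0.7205
  2: TP=312, FP=18+33+160+34=245 → 312/557 = 0.5601
  3: TP=433, FP=35+39+31+31=136 → 433/569 = 0.7610
  4: TP=162, FP=25+26+48+152=251 → 162/413 = 0.3923
Weighted-precision = Σ (supportᵢ/N)·precisionᵢ with N=3091: (593/3091)·0.6612 + (734/3091)·0.7205 + (451/3091)·0.5601 + (1018/3091)·0.7610 + (295/3091)·0.3923 = 0.668

0.668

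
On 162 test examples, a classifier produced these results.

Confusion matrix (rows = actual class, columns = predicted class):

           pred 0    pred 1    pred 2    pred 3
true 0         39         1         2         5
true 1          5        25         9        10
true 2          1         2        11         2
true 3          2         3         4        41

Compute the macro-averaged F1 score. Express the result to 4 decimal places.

0.6845

Per-class F1 score (2·TP/(2·TP+FP+FN)):
  0: TP=39, FP=5+1+2=8, FN=1+2+5=8 → 78/94 = 0.82979
  1: TP=25, FP=1+2+3=6, FN=5+9+10=24 → 50/80 = 0.62500
  2: TP=11, FP=2+9+4=15, FN=1+2+2=5 → 22/42 = 0.52381
  3: TP=41, FP=5+10+2=17, FN=2+3+4=9 → 82/108 = 0.75926
Macro-F1 score = mean = (0.82979 + 0.62500 + 0.52381 + 0.75926) / 4 = 0.6845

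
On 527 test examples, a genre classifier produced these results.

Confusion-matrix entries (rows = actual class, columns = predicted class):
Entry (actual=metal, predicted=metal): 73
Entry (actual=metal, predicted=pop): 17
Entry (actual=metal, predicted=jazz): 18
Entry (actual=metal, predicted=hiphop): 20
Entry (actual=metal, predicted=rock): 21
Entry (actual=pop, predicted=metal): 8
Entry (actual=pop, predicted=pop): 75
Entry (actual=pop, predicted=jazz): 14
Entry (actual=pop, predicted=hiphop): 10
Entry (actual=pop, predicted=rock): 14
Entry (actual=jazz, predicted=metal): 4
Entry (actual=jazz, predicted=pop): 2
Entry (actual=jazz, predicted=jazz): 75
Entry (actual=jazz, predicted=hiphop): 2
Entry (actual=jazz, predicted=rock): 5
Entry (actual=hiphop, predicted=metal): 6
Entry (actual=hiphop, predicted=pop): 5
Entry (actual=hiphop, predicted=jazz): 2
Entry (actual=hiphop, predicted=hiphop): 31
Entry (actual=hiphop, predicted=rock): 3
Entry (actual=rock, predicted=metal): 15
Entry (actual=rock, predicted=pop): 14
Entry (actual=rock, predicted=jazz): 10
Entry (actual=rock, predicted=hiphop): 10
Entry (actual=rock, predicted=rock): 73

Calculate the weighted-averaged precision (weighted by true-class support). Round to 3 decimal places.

0.636

Per-class precision (TP/(TP+FP)):
  metal: TP=73, FP=8+4+6+15=33 → 73/106 = 0.6887
  pop: TP=75, FP=17+2+5+14=38 → 75/113 = 0.6637
  jazz: TP=75, FP=18+14+2+10=44 → 75/119 = 0.6303
  hiphop: TP=31, FP=20+10+2+10=42 → 31/73 = 0.4247
  rock: TP=73, FP=21+14+5+3=43 → 73/116 = 0.6293
Weighted-precision = Σ (supportᵢ/N)·precisionᵢ with N=527: (149/527)·0.6887 + (121/527)·0.6637 + (88/527)·0.6303 + (47/527)·0.4247 + (122/527)·0.6293 = 0.636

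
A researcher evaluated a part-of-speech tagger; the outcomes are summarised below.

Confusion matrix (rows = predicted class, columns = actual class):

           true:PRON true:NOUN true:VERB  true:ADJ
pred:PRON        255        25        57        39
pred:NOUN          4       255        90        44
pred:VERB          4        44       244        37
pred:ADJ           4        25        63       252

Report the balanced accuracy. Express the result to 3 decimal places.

0.725

Balanced accuracy = mean of per-class recall.
  PRON: recall = 255/267 = 0.9551
  NOUN: recall = 255/349 = 0.7307
  VERB: recall = 244/454 = 0.5374
  ADJ: recall = 252/372 = 0.6774
Mean = (0.9551 + 0.7307 + 0.5374 + 0.6774) / 4 = 0.725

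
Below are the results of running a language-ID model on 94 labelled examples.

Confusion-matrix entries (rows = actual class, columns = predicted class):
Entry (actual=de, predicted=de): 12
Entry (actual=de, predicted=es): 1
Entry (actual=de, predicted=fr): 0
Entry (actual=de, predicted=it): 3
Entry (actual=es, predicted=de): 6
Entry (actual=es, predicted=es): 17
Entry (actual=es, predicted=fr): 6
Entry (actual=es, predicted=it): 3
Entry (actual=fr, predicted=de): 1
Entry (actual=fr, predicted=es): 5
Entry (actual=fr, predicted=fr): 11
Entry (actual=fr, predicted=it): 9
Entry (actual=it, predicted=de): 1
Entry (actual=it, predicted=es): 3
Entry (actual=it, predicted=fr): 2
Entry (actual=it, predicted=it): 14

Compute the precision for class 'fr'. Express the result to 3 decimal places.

0.579

One-vs-rest for 'fr': TP = diagonal; FP = other classes predicted 'fr'; FN = 'fr' predicted as other.
precision = TP/(TP+FP).
fr: TP=11, FP=0+6+2=8 → 11/19 = 0.5789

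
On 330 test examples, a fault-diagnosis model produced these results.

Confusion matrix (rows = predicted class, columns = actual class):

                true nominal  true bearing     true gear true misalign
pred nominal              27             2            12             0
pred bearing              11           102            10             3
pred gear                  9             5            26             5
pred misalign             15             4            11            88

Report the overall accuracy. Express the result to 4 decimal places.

0.7364

Accuracy = trace / total = (27+102+26+88=243) / 330 = 243/330 = 0.7364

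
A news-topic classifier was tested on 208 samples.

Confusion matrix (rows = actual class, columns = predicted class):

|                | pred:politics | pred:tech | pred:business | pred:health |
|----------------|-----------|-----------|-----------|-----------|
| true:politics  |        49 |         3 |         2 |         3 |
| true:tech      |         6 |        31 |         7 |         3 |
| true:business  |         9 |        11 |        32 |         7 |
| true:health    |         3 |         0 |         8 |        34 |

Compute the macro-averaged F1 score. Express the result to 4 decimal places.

Per-class F1 score (2·TP/(2·TP+FP+FN)):
  politics: TP=49, FP=6+9+3=18, FN=3+2+3=8 → 98/124 = 0.79032
  tech: TP=31, FP=3+11+0=14, FN=6+7+3=16 → 62/92 = 0.67391
  business: TP=32, FP=2+7+8=17, FN=9+11+7=27 → 64/108 = 0.59259
  health: TP=34, FP=3+3+7=13, FN=3+0+8=11 → 68/92 = 0.73913
Macro-F1 score = mean = (0.79032 + 0.67391 + 0.59259 + 0.73913) / 4 = 0.6990

0.6990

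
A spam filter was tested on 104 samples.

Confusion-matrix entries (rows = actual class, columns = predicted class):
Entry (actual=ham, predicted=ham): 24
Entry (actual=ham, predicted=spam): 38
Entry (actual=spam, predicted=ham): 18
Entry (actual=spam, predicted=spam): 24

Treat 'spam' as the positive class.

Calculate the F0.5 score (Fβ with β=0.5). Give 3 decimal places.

0.414

Fβ = (1+β²)·TP / ((1+β²)·TP + β²·FN + FP), with β²=1/4
= 1.25·24 / (1.25·24 + 0.25·18 + 38) = 0.414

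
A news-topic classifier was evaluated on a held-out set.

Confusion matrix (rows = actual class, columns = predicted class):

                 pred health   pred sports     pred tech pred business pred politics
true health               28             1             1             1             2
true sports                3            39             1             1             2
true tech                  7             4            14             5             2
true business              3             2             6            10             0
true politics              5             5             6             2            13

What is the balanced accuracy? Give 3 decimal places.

0.606

Balanced accuracy = mean of per-class recall.
  health: recall = 28/33 = 0.8485
  sports: recall = 39/46 = 0.8478
  tech: recall = 14/32 = 0.4375
  business: recall = 10/21 = 0.4762
  politics: recall = 13/31 = 0.4194
Mean = (0.8485 + 0.8478 + 0.4375 + 0.4762 + 0.4194) / 5 = 0.606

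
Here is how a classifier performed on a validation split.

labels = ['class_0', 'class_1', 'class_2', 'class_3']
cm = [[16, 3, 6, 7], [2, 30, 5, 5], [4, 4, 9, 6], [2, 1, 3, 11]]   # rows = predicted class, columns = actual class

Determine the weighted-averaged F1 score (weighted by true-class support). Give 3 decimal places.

Per-class F1 score (2·TP/(2·TP+FP+FN)):
  class_0: TP=16, FP=3+6+7=16, FN=2+4+2=8 → 32/56 = 0.5714
  class_1: TP=30, FP=2+5+5=12, FN=3+4+1=8 → 60/80 = 0.7500
  class_2: TP=9, FP=4+4+6=14, FN=6+5+3=14 → 18/46 = 0.3913
  class_3: TP=11, FP=2+1+3=6, FN=7+5+6=18 → 22/46 = 0.4783
Weighted-F1 score = Σ (supportᵢ/N)·F1 scoreᵢ with N=114: (24/114)·0.5714 + (38/114)·0.7500 + (23/114)·0.3913 + (29/114)·0.4783 = 0.571

0.571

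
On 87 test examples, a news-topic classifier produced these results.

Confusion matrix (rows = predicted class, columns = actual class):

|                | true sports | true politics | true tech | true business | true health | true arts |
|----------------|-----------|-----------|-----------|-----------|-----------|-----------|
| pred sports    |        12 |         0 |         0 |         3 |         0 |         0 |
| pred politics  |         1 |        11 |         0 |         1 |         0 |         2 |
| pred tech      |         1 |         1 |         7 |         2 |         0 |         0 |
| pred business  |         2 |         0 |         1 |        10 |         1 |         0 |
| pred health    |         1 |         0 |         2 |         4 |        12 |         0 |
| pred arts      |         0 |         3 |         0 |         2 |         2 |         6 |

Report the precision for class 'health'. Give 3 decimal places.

0.632

One-vs-rest for 'health': TP = diagonal; FP = other classes predicted 'health'; FN = 'health' predicted as other.
precision = TP/(TP+FP).
health: TP=12, FP=1+0+2+4+0=7 → 12/19 = 0.6316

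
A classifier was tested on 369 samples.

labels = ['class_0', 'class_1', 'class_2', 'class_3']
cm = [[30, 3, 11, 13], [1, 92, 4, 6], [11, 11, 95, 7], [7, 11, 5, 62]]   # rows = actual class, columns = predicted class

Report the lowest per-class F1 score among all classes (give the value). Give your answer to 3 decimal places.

Per-class F1 score (2·TP/(2·TP+FP+FN)):
  class_0: TP=30, FP=1+11+7=19, FN=3+11+13=27 → 60/106 = 0.5660
  class_1: TP=92, FP=3+11+11=25, FN=1+4+6=11 → 184/220 = 0.8364
  class_2: TP=95, FP=11+4+5=20, FN=11+11+7=29 → 190/239 = 0.7950
  class_3: TP=62, FP=13+6+7=26, FN=7+11+5=23 → 124/173 = 0.7168
Lowest is class 'class_0' with F1 score = 0.566.

0.566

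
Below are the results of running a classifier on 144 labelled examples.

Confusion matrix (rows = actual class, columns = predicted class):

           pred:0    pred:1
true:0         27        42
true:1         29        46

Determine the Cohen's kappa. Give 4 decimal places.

Observed agreement pₒ = trace/N = 73/144 = 0.50694
Expected agreement pₑ = Σ (rowᵢ·colᵢ)/N² = (69·56 + 75·88)/144² = 0.50463
κ = (pₒ − pₑ)/(1 − pₑ) = (0.50694 − 0.50463)/(1 − 0.50463) = 0.0047

0.0047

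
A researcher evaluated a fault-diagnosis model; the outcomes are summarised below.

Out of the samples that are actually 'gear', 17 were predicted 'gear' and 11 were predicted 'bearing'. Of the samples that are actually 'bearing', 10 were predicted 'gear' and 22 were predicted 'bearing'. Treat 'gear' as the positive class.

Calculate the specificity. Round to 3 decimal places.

0.688

Specificity = TN/(TN+FP) = 22/(22+10) = 0.688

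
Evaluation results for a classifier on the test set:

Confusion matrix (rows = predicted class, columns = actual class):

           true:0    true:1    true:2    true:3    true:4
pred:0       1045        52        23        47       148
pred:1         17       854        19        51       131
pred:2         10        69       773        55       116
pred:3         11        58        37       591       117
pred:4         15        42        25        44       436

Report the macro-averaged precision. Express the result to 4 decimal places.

0.7698

Per-class precision (TP/(TP+FP)):
  0: TP=1045, FP=52+23+47+148=270 → 1045/1315 = 0.79468
  1: TP=854, FP=17+19+51+131=218 → 854/1072 = 0.79664
  2: TP=773, FP=10+69+55+116=250 → 773/1023 = 0.75562
  3: TP=591, FP=11+58+37+117=223 → 591/814 = 0.72604
  4: TP=436, FP=15+42+25+44=126 → 436/562 = 0.77580
Macro-precision = mean = (0.79468 + 0.79664 + 0.75562 + 0.72604 + 0.77580) / 5 = 0.7698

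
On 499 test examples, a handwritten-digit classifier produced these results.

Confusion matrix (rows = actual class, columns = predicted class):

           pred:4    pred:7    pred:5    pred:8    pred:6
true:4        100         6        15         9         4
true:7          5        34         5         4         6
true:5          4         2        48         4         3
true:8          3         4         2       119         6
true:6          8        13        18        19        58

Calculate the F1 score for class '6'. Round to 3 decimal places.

0.601

Take TP from the diagonal, FP from the rest of the '6' prediction marginal, FN from the rest of the '6' actual marginal.
F1 score = 2·TP/(2·TP+FP+FN).
6: TP=58, FP=4+6+3+6=19, FN=8+13+18+19=58 → 116/193 = 0.6010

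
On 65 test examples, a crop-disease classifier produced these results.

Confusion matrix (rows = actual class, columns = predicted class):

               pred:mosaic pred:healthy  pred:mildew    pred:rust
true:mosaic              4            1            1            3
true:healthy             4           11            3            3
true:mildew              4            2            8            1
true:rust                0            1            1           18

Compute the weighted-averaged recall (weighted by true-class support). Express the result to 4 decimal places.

0.6308

Per-class recall (TP/(TP+FN)):
  mosaic: TP=4, FN=1+1+3=5 → 4/9 = 0.44444
  healthy: TP=11, FN=4+3+3=10 → 11/21 = 0.52381
  mildew: TP=8, FN=4+2+1=7 → 8/15 = 0.53333
  rust: TP=18, FN=0+1+1=2 → 18/20 = 0.90000
Weighted-recall = Σ (supportᵢ/N)·recallᵢ with N=65: (9/65)·0.44444 + (21/65)·0.52381 + (15/65)·0.53333 + (20/65)·0.90000 = 0.6308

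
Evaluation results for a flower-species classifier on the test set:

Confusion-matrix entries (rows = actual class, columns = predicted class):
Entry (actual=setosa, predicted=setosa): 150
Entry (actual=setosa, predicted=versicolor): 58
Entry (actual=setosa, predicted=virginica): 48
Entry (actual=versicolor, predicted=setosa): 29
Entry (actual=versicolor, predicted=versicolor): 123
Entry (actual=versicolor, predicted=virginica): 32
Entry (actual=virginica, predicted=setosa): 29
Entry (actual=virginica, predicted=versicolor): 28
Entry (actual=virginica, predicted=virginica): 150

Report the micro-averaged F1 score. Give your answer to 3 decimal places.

0.654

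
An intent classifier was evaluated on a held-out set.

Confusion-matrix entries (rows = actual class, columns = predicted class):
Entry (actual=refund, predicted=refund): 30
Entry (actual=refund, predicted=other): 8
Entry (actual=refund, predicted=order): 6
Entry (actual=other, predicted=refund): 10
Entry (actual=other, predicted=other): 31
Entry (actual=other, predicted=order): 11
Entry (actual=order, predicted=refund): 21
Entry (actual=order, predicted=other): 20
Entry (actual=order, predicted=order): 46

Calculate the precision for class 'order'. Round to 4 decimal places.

0.7302

precision = TP/(TP+FP).
order: TP=46, FP=6+11=17 → 46/63 = 0.73016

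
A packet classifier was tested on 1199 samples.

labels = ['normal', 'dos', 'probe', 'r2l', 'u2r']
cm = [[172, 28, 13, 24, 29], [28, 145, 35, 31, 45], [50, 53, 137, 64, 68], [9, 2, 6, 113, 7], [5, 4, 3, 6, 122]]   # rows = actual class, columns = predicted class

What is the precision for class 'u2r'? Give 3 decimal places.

One-vs-rest for 'u2r': TP = diagonal; FP = other classes predicted 'u2r'; FN = 'u2r' predicted as other.
precision = TP/(TP+FP).
u2r: TP=122, FP=29+45+68+7=149 → 122/271 = 0.4502

0.450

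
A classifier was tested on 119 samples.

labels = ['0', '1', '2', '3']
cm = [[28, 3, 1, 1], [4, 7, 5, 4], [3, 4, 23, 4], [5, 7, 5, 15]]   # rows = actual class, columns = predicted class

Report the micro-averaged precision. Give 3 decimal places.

Micro-averaging pools counts across classes: ΣTP=73, ΣFP=46, ΣFN=46.
Micro-precision = TP/(TP+FP) on pooled counts = 0.613 (equals overall accuracy in single-label multiclass).

0.613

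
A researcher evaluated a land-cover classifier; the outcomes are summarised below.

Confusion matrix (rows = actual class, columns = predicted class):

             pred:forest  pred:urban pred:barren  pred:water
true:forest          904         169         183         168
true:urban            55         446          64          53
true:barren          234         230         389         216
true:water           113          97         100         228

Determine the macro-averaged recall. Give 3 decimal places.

0.536

Per-class recall (TP/(TP+FN)):
  forest: TP=904, FN=169+183+168=520 → 904/1424 = 0.6348
  urban: TP=446, FN=55+64+53=172 → 446/618 = 0.7217
  barren: TP=389, FN=234+230+216=680 → 389/1069 = 0.3639
  water: TP=228, FN=113+97+100=310 → 228/538 = 0.4238
Macro-recall = mean = (0.6348 + 0.7217 + 0.3639 + 0.4238) / 4 = 0.536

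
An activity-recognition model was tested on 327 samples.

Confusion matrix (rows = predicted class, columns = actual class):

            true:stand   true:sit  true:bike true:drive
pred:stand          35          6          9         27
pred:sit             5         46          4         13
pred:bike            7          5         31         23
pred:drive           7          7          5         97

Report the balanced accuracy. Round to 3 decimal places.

0.651

Balanced accuracy = mean of per-class recall.
  stand: recall = 35/54 = 0.6481
  sit: recall = 46/64 = 0.7188
  bike: recall = 31/49 = 0.6327
  drive: recall = 97/160 = 0.6063
Mean = (0.6481 + 0.7188 + 0.6327 + 0.6063) / 4 = 0.651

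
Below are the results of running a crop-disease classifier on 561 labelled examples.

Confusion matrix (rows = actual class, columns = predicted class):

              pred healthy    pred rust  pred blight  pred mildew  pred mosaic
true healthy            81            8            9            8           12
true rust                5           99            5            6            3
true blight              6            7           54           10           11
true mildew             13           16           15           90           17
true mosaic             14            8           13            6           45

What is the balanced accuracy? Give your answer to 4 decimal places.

0.6517

Balanced accuracy = mean of per-class recall.
  healthy: recall = 81/118 = 0.68644
  rust: recall = 99/118 = 0.83898
  blight: recall = 54/88 = 0.61364
  mildew: recall = 90/151 = 0.59603
  mosaic: recall = 45/86 = 0.52326
Mean = (0.68644 + 0.83898 + 0.61364 + 0.59603 + 0.52326) / 5 = 0.6517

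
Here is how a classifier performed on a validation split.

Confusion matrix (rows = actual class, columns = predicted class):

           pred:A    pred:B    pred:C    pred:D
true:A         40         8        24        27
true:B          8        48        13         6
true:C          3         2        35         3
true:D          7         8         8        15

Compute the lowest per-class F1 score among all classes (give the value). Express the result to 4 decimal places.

0.3371

Per-class F1 score (2·TP/(2·TP+FP+FN)):
  A: TP=40, FP=8+3+7=18, FN=8+24+27=59 → 80/157 = 0.50955
  B: TP=48, FP=8+2+8=18, FN=8+13+6=27 → 96/141 = 0.68085
  C: TP=35, FP=24+13+8=45, FN=3+2+3=8 → 70/123 = 0.56911
  D: TP=15, FP=27+6+3=36, FN=7+8+8=23 → 30/89 = 0.33708
Lowest is class 'D' with F1 score = 0.3371.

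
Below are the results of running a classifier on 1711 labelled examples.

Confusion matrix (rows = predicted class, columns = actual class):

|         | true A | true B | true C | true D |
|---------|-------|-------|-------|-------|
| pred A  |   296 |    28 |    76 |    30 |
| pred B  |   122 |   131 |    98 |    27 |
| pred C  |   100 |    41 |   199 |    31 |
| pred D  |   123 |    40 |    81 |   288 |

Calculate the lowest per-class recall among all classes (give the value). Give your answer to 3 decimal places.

0.438

Per-class recall (TP/(TP+FN)):
  A: TP=296, FN=122+100+123=345 → 296/641 = 0.4618
  B: TP=131, FN=28+41+40=109 → 131/240 = 0.5458
  C: TP=199, FN=76+98+81=255 → 199/454 = 0.4383
  D: TP=288, FN=30+27+31=88 → 288/376 = 0.7660
Lowest is class 'C' with recall = 0.438.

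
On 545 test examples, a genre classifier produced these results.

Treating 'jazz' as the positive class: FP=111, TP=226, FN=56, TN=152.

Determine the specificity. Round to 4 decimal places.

0.5779

Specificity = TN/(TN+FP) = 152/(152+111) = 0.5779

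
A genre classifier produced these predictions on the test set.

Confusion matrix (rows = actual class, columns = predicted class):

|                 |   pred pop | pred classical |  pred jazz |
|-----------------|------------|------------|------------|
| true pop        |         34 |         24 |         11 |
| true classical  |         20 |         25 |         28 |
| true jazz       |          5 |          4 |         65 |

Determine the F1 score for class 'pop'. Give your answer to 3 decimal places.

0.531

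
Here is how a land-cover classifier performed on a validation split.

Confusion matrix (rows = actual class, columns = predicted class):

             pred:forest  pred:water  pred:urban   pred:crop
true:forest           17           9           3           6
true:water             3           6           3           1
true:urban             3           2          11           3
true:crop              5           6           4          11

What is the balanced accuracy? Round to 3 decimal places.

0.487

Balanced accuracy = mean of per-class recall.
  forest: recall = 17/35 = 0.4857
  water: recall = 6/13 = 0.4615
  urban: recall = 11/19 = 0.5789
  crop: recall = 11/26 = 0.4231
Mean = (0.4857 + 0.4615 + 0.5789 + 0.4231) / 4 = 0.487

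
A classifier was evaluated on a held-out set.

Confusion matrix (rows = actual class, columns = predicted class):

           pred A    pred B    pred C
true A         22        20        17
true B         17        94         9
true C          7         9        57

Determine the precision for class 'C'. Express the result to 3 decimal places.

0.687

Take TP from the diagonal, FP from the rest of the 'C' prediction marginal, FN from the rest of the 'C' actual marginal.
precision = TP/(TP+FP).
C: TP=57, FP=17+9=26 → 57/83 = 0.6867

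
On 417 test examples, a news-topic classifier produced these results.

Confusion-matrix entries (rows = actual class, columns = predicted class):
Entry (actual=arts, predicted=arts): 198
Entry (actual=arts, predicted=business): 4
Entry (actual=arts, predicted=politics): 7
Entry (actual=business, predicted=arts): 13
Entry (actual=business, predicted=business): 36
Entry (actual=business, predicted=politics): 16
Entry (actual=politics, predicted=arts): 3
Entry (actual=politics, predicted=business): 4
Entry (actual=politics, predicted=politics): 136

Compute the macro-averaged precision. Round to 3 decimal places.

Per-class precision (TP/(TP+FP)):
  arts: TP=198, FP=13+3=16 → 198/214 = 0.9252
  business: TP=36, FP=4+4=8 → 36/44 = 0.8182
  politics: TP=136, FP=7+16=23 → 136/159 = 0.8553
Macro-precision = mean = (0.9252 + 0.8182 + 0.8553) / 3 = 0.866

0.866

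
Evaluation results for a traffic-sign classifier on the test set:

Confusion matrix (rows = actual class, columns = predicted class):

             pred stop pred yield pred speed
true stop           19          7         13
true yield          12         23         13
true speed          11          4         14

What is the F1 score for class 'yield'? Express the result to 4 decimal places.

Take TP from the diagonal, FP from the rest of the 'yield' prediction marginal, FN from the rest of the 'yield' actual marginal.
F1 score = 2·TP/(2·TP+FP+FN).
yield: TP=23, FP=7+4=11, FN=12+13=25 → 46/82 = 0.56098

0.5610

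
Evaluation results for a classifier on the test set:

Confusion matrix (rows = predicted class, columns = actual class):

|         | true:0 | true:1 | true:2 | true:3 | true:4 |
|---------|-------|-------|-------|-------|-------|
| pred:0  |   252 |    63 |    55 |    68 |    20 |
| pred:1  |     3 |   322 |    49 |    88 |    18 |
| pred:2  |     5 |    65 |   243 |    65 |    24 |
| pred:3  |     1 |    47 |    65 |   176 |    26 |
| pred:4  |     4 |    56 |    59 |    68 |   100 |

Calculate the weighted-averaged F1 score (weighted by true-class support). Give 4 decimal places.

Per-class F1 score (2·TP/(2·TP+FP+FN)):
  0: TP=252, FP=63+55+68+20=206, FN=3+5+1+4=13 → 504/723 = 0.69710
  1: TP=322, FP=3+49+88+18=158, FN=63+65+47+56=231 → 644/1033 = 0.62343
  2: TP=243, FP=5+65+65+24=159, FN=55+49+65+59=228 → 486/873 = 0.55670
  3: TP=176, FP=1+47+65+26=139, FN=68+88+65+68=289 → 352/780 = 0.45128
  4: TP=100, FP=4+56+59+68=187, FN=20+18+24+26=88 → 200/475 = 0.42105
Weighted-F1 score = Σ (supportᵢ/N)·F1 scoreᵢ with N=1942: (265/1942)·0.69710 + (553/1942)·0.62343 + (471/1942)·0.55670 + (465/1942)·0.45128 + (188/1942)·0.42105 = 0.5565

0.5565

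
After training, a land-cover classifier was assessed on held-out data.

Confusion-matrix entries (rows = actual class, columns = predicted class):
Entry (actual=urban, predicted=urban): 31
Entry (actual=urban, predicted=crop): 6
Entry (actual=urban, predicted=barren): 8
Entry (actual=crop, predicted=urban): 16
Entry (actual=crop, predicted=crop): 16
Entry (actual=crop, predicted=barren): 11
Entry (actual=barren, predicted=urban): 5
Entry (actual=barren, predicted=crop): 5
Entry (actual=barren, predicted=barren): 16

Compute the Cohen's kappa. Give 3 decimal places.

0.323

Observed agreement pₒ = trace/N = 63/114 = 0.5526
Expected agreement pₑ = Σ (rowᵢ·colᵢ)/N² = (45·52 + 43·27 + 26·35)/114² = 0.3394
κ = (pₒ − pₑ)/(1 − pₑ) = (0.5526 − 0.3394)/(1 − 0.3394) = 0.323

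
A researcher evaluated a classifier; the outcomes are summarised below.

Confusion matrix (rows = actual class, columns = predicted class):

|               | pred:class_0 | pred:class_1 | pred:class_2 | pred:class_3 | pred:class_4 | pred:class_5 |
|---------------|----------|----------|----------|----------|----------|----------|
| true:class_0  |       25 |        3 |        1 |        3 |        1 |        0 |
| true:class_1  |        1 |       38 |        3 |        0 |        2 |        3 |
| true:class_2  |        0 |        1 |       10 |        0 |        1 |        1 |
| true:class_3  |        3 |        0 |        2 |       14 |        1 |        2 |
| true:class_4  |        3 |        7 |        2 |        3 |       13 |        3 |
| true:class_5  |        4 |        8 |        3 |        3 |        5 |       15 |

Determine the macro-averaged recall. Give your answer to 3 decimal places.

0.631

Per-class recall (TP/(TP+FN)):
  class_0: TP=25, FN=3+1+3+1+0=8 → 25/33 = 0.7576
  class_1: TP=38, FN=1+3+0+2+3=9 → 38/47 = 0.8085
  class_2: TP=10, FN=0+1+0+1+1=3 → 10/13 = 0.7692
  class_3: TP=14, FN=3+0+2+1+2=8 → 14/22 = 0.6364
  class_4: TP=13, FN=3+7+2+3+3=18 → 13/31 = 0.4194
  class_5: TP=15, FN=4+8+3+3+5=23 → 15/38 = 0.3947
Macro-recall = mean = (0.7576 + 0.8085 + 0.7692 + 0.6364 + 0.4194 + 0.3947) / 6 = 0.631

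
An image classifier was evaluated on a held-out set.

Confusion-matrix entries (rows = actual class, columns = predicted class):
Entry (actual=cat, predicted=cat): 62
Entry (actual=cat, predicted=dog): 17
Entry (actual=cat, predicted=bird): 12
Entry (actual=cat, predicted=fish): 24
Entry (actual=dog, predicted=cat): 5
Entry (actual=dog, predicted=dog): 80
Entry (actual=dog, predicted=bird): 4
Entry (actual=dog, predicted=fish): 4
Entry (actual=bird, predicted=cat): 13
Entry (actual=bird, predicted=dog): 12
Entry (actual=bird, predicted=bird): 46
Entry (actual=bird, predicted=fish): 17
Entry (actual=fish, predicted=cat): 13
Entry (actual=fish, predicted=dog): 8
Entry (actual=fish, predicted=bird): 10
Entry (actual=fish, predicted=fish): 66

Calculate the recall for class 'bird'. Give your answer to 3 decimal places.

Take TP from the diagonal, FP from the rest of the 'bird' prediction marginal, FN from the rest of the 'bird' actual marginal.
recall = TP/(TP+FN).
bird: TP=46, FN=13+12+17=42 → 46/88 = 0.5227

0.523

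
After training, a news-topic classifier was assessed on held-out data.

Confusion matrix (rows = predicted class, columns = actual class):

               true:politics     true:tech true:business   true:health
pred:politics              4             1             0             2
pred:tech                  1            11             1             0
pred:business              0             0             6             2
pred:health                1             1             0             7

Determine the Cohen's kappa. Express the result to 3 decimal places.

0.668

Observed agreement pₒ = trace/N = 28/37 = 0.7568
Expected agreement pₑ = Σ (rowᵢ·colᵢ)/N² = (6·7 + 13·13 + 7·8 + 11·9)/37² = 0.2673
κ = (pₒ − pₑ)/(1 − pₑ) = (0.7568 − 0.2673)/(1 − 0.2673) = 0.668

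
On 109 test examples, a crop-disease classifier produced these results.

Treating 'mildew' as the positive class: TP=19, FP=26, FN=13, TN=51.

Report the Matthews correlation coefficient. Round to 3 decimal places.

0.237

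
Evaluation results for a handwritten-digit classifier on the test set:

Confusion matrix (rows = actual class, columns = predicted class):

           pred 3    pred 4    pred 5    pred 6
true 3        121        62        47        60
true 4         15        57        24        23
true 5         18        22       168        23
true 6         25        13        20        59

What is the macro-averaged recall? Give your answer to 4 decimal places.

Per-class recall (TP/(TP+FN)):
  3: TP=121, FN=62+47+60=169 → 121/290 = 0.41724
  4: TP=57, FN=15+24+23=62 → 57/119 = 0.47899
  5: TP=168, FN=18+22+23=63 → 168/231 = 0.72727
  6: TP=59, FN=25+13+20=58 → 59/117 = 0.50427
Macro-recall = mean = (0.41724 + 0.47899 + 0.72727 + 0.50427) / 4 = 0.5319

0.5319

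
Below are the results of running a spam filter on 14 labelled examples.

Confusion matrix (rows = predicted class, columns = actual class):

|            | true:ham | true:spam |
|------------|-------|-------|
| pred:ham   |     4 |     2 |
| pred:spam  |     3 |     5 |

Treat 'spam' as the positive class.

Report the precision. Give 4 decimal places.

Precision = TP/(TP+FP) = 5/(5+3) = 5/8 = 0.6250

0.6250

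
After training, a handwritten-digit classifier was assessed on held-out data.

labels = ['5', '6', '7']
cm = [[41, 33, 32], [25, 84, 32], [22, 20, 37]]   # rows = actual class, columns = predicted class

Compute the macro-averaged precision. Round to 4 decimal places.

0.4818

Per-class precision (TP/(TP+FP)):
  5: TP=41, FP=25+22=47 → 41/88 = 0.46591
  6: TP=84, FP=33+20=53 → 84/137 = 0.61314
  7: TP=37, FP=32+32=64 → 37/101 = 0.36634
Macro-precision = mean = (0.46591 + 0.61314 + 0.36634) / 3 = 0.4818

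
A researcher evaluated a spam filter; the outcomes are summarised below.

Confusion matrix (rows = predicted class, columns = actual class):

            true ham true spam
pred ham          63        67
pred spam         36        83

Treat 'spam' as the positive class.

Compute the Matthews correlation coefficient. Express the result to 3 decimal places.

0.186

MCC = (TP·TN − FP·FN) / √((TP+FP)(TP+FN)(TN+FP)(TN+FN))
Numerator = 83·63 − 36·67 = 2817
Denominator = √(119·150·99·130) = √229729500 = 15156.8301
MCC = 2817 / 15156.8301 = 0.186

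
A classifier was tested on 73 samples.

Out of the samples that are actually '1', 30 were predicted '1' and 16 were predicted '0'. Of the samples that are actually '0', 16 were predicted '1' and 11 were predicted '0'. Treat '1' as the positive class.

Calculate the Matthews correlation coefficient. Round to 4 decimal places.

0.0596

MCC = (TP·TN − FP·FN) / √((TP+FP)(TP+FN)(TN+FP)(TN+FN))
Numerator = 30·11 − 16·16 = 74
Denominator = √(46·46·27·27) = √1542564 = 1242.0000
MCC = 74 / 1242.0000 = 0.0596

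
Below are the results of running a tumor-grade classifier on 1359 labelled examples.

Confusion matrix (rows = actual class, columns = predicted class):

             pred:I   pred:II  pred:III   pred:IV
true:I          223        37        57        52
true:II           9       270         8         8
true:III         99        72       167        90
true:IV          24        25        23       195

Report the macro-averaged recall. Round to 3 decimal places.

0.660

Per-class recall (TP/(TP+FN)):
  I: TP=223, FN=37+57+52=146 → 223/369 = 0.6043
  II: TP=270, FN=9+8+8=25 → 270/295 = 0.9153
  III: TP=167, FN=99+72+90=261 → 167/428 = 0.3902
  IV: TP=195, FN=24+25+23=72 → 195/267 = 0.7303
Macro-recall = mean = (0.6043 + 0.9153 + 0.3902 + 0.7303) / 4 = 0.660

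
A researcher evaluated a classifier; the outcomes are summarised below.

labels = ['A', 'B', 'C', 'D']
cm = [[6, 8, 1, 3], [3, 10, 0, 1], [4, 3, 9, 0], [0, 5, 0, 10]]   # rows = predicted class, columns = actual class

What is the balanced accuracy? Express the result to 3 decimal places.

0.615

Balanced accuracy = mean of per-class recall.
  A: recall = 6/13 = 0.4615
  B: recall = 10/26 = 0.3846
  C: recall = 9/10 = 0.9000
  D: recall = 10/14 = 0.7143
Mean = (0.4615 + 0.3846 + 0.9000 + 0.7143) / 4 = 0.615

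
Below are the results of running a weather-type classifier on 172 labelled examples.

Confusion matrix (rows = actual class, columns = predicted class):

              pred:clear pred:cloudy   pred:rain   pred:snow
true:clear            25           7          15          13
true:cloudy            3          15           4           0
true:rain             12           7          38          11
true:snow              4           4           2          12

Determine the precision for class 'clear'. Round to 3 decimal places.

0.568

Treat 'clear' as positive and all other classes as negative.
precision = TP/(TP+FP).
clear: TP=25, FP=3+12+4=19 → 25/44 = 0.5682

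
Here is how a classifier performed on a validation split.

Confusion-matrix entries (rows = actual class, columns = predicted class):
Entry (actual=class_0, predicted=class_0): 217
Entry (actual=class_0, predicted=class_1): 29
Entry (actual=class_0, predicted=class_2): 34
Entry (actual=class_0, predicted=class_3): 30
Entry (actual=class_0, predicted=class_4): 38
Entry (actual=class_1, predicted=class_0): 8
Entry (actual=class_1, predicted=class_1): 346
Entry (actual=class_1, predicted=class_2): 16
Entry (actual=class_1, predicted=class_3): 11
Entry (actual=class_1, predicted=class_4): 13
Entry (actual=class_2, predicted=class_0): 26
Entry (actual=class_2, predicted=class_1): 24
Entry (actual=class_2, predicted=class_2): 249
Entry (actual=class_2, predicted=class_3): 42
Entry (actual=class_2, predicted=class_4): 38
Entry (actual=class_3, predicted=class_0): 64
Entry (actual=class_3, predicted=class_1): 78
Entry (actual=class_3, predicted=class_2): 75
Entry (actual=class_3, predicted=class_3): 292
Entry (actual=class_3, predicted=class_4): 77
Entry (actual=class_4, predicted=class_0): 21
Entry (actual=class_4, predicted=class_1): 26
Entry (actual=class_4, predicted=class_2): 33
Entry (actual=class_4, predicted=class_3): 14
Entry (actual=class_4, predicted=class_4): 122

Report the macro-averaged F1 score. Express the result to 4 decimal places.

Per-class F1 score (2·TP/(2·TP+FP+FN)):
  class_0: TP=217, FP=8+26+64+21=119, FN=29+34+30+38=131 → 434/684 = 0.63450
  class_1: TP=346, FP=29+24+78+26=157, FN=8+16+11+13=48 → 692/897 = 0.77146
  class_2: TP=249, FP=34+16+75+33=158, FN=26+24+42+38=130 → 498/786 = 0.63359
  class_3: TP=292, FP=30+11+42+14=97, FN=64+78+75+77=294 → 584/975 = 0.59897
  class_4: TP=122, FP=38+13+38+77=166, FN=21+26+33+14=94 → 244/504 = 0.48413
Macro-F1 score = mean = (0.63450 + 0.77146 + 0.63359 + 0.59897 + 0.48413) / 5 = 0.6245

0.6245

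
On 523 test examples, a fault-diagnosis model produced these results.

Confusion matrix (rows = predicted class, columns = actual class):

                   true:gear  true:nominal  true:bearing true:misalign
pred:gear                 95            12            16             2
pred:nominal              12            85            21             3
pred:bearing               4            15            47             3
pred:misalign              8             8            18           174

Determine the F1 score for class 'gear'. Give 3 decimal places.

Take TP from the diagonal, FP from the rest of the 'gear' prediction marginal, FN from the rest of the 'gear' actual marginal.
F1 score = 2·TP/(2·TP+FP+FN).
gear: TP=95, FP=12+16+2=30, FN=12+4+8=24 → 190/244 = 0.7787

0.779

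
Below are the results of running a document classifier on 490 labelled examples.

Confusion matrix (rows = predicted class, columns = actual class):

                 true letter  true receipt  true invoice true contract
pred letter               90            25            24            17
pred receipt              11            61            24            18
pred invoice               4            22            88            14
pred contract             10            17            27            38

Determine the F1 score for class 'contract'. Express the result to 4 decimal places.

Take TP from the diagonal, FP from the rest of the 'contract' prediction marginal, FN from the rest of the 'contract' actual marginal.
F1 score = 2·TP/(2·TP+FP+FN).
contract: TP=38, FP=10+17+27=54, FN=17+18+14=49 → 76/179 = 0.42458

0.4246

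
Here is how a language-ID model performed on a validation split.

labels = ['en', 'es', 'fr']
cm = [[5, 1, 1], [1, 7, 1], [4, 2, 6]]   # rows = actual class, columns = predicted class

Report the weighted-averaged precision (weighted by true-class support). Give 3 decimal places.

0.671

Per-class precision (TP/(TP+FP)):
  en: TP=5, FP=1+4=5 → 5/10 = 0.5000
  es: TP=7, FP=1+2=3 → 7/10 = 0.7000
  fr: TP=6, FP=1+1=2 → 6/8 = 0.7500
Weighted-precision = Σ (supportᵢ/N)·precisionᵢ with N=28: (7/28)·0.5000 + (9/28)·0.7000 + (12/28)·0.7500 = 0.671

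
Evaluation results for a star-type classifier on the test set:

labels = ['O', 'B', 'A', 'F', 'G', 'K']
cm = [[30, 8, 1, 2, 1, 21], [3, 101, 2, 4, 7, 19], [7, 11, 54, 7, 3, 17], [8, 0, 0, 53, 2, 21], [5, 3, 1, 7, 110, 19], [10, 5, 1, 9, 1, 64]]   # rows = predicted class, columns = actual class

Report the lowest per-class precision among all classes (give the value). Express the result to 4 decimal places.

Per-class precision (TP/(TP+FP)):
  O: TP=30, FP=8+1+2+1+21=33 → 30/63 = 0.47619
  B: TP=101, FP=3+2+4+7+19=35 → 101/136 = 0.74265
  A: TP=54, FP=7+11+7+3+17=45 → 54/99 = 0.54545
  F: TP=53, FP=8+0+0+2+21=31 → 53/84 = 0.63095
  G: TP=110, FP=5+3+1+7+19=35 → 110/145 = 0.75862
  K: TP=64, FP=10+5+1+9+1=26 → 64/90 = 0.71111
Lowest is class 'O' with precision = 0.4762.

0.4762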